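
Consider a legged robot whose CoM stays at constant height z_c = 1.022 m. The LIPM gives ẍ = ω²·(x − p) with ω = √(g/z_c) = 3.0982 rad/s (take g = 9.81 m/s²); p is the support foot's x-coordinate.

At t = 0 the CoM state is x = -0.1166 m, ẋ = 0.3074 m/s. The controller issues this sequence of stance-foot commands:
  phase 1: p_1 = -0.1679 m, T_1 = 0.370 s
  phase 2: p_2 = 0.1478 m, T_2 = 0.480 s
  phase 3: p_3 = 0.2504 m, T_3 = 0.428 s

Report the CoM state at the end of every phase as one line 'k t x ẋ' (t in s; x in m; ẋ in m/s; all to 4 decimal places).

1 0.3700 0.0613 0.7573
2 0.8500 0.4598 1.1983
3 1.2780 1.3494 3.5508

phase 1: p=-0.1679, T=0.370, ωT=1.146334, cosh=1.732218, sinh=1.414418; start (x,ẋ)=(-0.116600, 0.307400) → end (x,ẋ)=(0.061300, 0.757288)
phase 2: p=0.1478, T=0.480, ωT=1.487136, cosh=2.325212, sinh=2.099193; start (x,ẋ)=(0.061300, 0.757288) → end (x,ẋ)=(0.459771, 1.198283)
phase 3: p=0.2504, T=0.428, ωT=1.326030, cosh=2.015795, sinh=1.750266; start (x,ẋ)=(0.459771, 1.198283) → end (x,ẋ)=(1.349395, 3.550844)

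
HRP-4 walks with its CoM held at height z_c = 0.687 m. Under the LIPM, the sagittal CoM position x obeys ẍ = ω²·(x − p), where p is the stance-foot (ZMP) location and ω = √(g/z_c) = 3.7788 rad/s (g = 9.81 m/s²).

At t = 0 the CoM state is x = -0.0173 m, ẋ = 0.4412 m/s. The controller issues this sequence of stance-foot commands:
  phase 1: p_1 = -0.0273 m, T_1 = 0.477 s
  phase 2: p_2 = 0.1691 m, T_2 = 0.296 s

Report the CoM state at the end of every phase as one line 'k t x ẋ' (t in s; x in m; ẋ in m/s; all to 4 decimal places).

phase 1: p=-0.0273, T=0.477, ωT=1.802488, cosh=3.114802, sinh=2.949914; start (x,ẋ)=(-0.017300, 0.441200) → end (x,ẋ)=(0.348270, 1.485722)
phase 2: p=0.1691, T=0.296, ωT=1.118525, cosh=1.693549, sinh=1.366787; start (x,ẋ)=(0.348270, 1.485722) → end (x,ẋ)=(1.009917, 3.441523)

1 0.4770 0.3483 1.4857
2 0.7730 1.0099 3.4415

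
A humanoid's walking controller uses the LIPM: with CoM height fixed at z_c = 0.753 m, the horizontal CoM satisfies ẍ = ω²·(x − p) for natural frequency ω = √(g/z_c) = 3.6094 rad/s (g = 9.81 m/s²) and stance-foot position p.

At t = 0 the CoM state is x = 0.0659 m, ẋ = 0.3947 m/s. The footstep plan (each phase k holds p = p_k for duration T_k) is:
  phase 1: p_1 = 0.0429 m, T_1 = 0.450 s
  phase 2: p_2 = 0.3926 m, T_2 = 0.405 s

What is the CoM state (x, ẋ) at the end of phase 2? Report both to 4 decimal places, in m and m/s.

x = 1.0445, ẋ = 2.6596

phase 1: p=0.0429, T=0.450, ωT=1.624230, cosh=2.635787, sinh=2.438723; start (x,ẋ)=(0.065900, 0.394700) → end (x,ẋ)=(0.370206, 1.242799)
phase 2: p=0.3926, T=0.405, ωT=1.461807, cosh=2.272782, sinh=2.040965; start (x,ẋ)=(0.370206, 1.242799) → end (x,ẋ)=(1.044453, 2.659639)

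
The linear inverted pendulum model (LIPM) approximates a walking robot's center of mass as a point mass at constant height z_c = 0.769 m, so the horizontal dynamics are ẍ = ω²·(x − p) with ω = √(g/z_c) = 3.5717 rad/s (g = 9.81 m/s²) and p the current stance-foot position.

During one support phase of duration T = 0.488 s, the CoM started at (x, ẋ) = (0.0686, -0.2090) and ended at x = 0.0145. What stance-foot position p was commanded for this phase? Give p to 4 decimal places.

p = 0.0131

ωT = 3.5717·0.488 = 1.742990; cosh(ωT) = 2.944699, sinh(ωT) = 2.769703
x(T) = p + (x₀−p)·cosh(ωT) + (ẋ₀/ω)·sinh(ωT) ⇒ p·(1 − cosh) = x(T) − x₀·cosh − (ẋ₀/ω)·sinh
numerator   = 0.0145 − (0.0686)·2.944699 − (-0.2090/3.5717)·2.769703 = -0.025436
denominator = 1 − 2.944699 = -1.944699
p = -0.025436 / -1.944699 = 0.0131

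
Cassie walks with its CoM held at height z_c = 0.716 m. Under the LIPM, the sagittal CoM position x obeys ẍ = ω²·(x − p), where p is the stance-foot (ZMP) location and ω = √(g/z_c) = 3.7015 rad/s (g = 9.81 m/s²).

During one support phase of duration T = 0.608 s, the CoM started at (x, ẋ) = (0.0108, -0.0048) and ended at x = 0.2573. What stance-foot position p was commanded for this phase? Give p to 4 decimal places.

p = -0.0557

ωT = 3.7015·0.608 = 2.250512; cosh(ωT) = 4.798970, sinh(ωT) = 4.693625
x(T) = p + (x₀−p)·cosh(ωT) + (ẋ₀/ω)·sinh(ωT) ⇒ p·(1 − cosh) = x(T) − x₀·cosh − (ẋ₀/ω)·sinh
numerator   = 0.2573 − (0.0108)·4.798970 − (-0.0048/3.7015)·4.693625 = 0.211558
denominator = 1 − 4.798970 = -3.798970
p = 0.211558 / -3.798970 = -0.0557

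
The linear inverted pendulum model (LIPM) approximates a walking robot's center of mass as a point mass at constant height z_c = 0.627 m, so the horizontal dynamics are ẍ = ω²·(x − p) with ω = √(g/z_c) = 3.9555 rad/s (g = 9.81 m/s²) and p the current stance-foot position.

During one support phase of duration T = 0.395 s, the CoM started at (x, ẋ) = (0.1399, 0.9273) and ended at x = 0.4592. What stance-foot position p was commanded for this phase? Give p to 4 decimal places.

ωT = 3.9555·0.395 = 1.562423; cosh(ωT) = 2.489996, sinh(ωT) = 2.280368
x(T) = p + (x₀−p)·cosh(ωT) + (ẋ₀/ω)·sinh(ωT) ⇒ p·(1 − cosh) = x(T) − x₀·cosh − (ẋ₀/ω)·sinh
numerator   = 0.4592 − (0.1399)·2.489996 − (0.9273/3.9555)·2.280368 = -0.423744
denominator = 1 − 2.489996 = -1.489996
p = -0.423744 / -1.489996 = 0.2844

p = 0.2844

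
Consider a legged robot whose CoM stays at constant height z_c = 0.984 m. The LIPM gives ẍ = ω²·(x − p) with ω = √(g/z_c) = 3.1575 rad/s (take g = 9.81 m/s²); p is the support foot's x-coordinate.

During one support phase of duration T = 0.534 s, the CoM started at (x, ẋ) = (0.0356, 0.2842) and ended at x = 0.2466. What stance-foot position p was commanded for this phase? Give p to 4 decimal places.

p = 0.0488

ωT = 3.1575·0.534 = 1.686105; cosh(ωT) = 2.791826, sinh(ωT) = 2.606587
x(T) = p + (x₀−p)·cosh(ωT) + (ẋ₀/ω)·sinh(ωT) ⇒ p·(1 − cosh) = x(T) − x₀·cosh − (ẋ₀/ω)·sinh
numerator   = 0.2466 − (0.0356)·2.791826 − (0.2842/3.1575)·2.606587 = -0.087402
denominator = 1 − 2.791826 = -1.791826
p = -0.087402 / -1.791826 = 0.0488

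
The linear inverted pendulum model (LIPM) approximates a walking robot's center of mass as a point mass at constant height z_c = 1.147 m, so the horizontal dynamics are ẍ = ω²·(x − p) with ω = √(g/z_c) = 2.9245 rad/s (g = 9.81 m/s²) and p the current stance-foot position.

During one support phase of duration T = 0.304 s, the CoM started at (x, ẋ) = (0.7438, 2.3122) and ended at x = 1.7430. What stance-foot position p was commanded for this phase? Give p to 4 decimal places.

ωT = 2.9245·0.304 = 0.889048; cosh(ωT) = 1.421930, sinh(ωT) = 1.010883
x(T) = p + (x₀−p)·cosh(ωT) + (ẋ₀/ω)·sinh(ωT) ⇒ p·(1 − cosh) = x(T) − x₀·cosh − (ẋ₀/ω)·sinh
numerator   = 1.7430 − (0.7438)·1.421930 − (2.3122/2.9245)·1.010883 = -0.113866
denominator = 1 − 1.421930 = -0.421930
p = -0.113866 / -0.421930 = 0.2699

p = 0.2699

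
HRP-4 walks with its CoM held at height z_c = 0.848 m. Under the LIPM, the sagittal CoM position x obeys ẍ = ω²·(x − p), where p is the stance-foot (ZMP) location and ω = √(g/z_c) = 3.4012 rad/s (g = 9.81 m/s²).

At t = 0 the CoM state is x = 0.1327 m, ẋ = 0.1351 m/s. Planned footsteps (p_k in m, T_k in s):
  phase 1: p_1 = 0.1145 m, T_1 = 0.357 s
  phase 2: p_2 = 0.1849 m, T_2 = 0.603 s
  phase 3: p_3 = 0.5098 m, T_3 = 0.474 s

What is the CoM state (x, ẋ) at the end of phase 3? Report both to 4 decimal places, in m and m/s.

x = 2.0917, ẋ = 5.6074

phase 1: p=0.1145, T=0.357, ωT=1.214228, cosh=1.832317, sinh=1.535378; start (x,ẋ)=(0.132700, 0.135100) → end (x,ẋ)=(0.208835, 0.342589)
phase 2: p=0.1849, T=0.603, ωT=2.050924, cosh=3.951847, sinh=3.823231; start (x,ẋ)=(0.208835, 0.342589) → end (x,ẋ)=(0.664587, 1.665103)
phase 3: p=0.5098, T=0.474, ωT=1.612169, cosh=2.606564, sinh=2.407109; start (x,ẋ)=(0.664587, 1.665103) → end (x,ẋ)=(2.091695, 5.607448)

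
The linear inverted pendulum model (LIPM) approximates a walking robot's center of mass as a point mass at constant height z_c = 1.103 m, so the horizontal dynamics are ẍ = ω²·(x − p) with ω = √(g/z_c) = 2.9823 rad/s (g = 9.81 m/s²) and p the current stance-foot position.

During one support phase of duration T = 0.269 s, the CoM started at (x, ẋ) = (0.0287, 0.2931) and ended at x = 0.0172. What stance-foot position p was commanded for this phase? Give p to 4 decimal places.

p = 0.3206

ωT = 2.9823·0.269 = 0.802239; cosh(ωT) = 1.339427, sinh(ωT) = 0.891102
x(T) = p + (x₀−p)·cosh(ωT) + (ẋ₀/ω)·sinh(ωT) ⇒ p·(1 − cosh) = x(T) − x₀·cosh − (ẋ₀/ω)·sinh
numerator   = 0.0172 − (0.0287)·1.339427 − (0.2931/2.9823)·0.891102 = -0.108819
denominator = 1 − 1.339427 = -0.339427
p = -0.108819 / -0.339427 = 0.3206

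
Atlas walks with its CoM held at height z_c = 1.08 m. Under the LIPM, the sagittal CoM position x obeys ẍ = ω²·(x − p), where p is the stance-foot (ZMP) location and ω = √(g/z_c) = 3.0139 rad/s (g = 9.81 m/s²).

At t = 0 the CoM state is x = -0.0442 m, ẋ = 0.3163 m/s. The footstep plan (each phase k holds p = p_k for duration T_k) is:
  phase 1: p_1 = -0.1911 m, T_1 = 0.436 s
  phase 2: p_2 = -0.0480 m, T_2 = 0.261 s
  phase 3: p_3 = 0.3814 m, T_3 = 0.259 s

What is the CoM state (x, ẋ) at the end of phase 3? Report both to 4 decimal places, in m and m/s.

x = 1.7038, ẋ = 4.6614

phase 1: p=-0.1911, T=0.436, ωT=1.314060, cosh=1.994990, sinh=1.726263; start (x,ẋ)=(-0.044200, 0.316300) → end (x,ẋ)=(0.283130, 1.395304)
phase 2: p=-0.0480, T=0.261, ωT=0.786628, cosh=1.325678, sinh=0.870301; start (x,ẋ)=(0.283130, 1.395304) → end (x,ẋ)=(0.793883, 2.718279)
phase 3: p=0.3814, T=0.259, ωT=0.780600, cosh=1.320456, sinh=0.862325; start (x,ẋ)=(0.793883, 2.718279) → end (x,ẋ)=(1.703810, 4.661398)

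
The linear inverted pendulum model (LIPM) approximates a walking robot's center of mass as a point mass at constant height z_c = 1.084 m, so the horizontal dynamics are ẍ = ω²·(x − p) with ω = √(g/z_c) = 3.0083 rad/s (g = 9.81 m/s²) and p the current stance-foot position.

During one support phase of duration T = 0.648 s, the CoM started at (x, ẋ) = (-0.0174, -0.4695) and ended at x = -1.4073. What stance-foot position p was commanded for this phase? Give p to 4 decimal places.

ωT = 3.0083·0.648 = 1.949378; cosh(ωT) = 3.583341, sinh(ωT) = 3.440979
x(T) = p + (x₀−p)·cosh(ωT) + (ẋ₀/ω)·sinh(ωT) ⇒ p·(1 − cosh) = x(T) − x₀·cosh − (ẋ₀/ω)·sinh
numerator   = -1.4073 − (-0.0174)·3.583341 − (-0.4695/3.0083)·3.440979 = -0.807922
denominator = 1 − 3.583341 = -2.583341
p = -0.807922 / -2.583341 = 0.3127

p = 0.3127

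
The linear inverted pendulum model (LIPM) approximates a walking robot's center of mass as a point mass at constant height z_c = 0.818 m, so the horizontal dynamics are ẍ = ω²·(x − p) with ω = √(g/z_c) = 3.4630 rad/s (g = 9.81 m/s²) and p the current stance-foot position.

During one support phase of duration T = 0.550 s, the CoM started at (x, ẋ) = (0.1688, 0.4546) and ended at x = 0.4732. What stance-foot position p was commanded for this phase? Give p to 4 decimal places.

ωT = 3.4630·0.550 = 1.904650; cosh(ωT) = 3.432965, sinh(ωT) = 3.284091
x(T) = p + (x₀−p)·cosh(ωT) + (ẋ₀/ω)·sinh(ωT) ⇒ p·(1 − cosh) = x(T) − x₀·cosh − (ẋ₀/ω)·sinh
numerator   = 0.4732 − (0.1688)·3.432965 − (0.4546/3.4630)·3.284091 = -0.537399
denominator = 1 − 3.432965 = -2.432965
p = -0.537399 / -2.432965 = 0.2209

p = 0.2209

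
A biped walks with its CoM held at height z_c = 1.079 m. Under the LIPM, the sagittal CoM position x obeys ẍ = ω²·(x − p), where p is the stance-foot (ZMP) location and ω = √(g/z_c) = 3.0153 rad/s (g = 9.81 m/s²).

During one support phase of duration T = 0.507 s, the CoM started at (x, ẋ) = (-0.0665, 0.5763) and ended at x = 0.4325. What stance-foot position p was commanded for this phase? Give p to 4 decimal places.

p = -0.1223

ωT = 3.0153·0.507 = 1.528757; cosh(ωT) = 2.414623, sinh(ωT) = 2.197818
x(T) = p + (x₀−p)·cosh(ωT) + (ẋ₀/ω)·sinh(ωT) ⇒ p·(1 − cosh) = x(T) − x₀·cosh − (ẋ₀/ω)·sinh
numerator   = 0.4325 − (-0.0665)·2.414623 − (0.5763/3.0153)·2.197818 = 0.173014
denominator = 1 − 2.414623 = -1.414623
p = 0.173014 / -1.414623 = -0.1223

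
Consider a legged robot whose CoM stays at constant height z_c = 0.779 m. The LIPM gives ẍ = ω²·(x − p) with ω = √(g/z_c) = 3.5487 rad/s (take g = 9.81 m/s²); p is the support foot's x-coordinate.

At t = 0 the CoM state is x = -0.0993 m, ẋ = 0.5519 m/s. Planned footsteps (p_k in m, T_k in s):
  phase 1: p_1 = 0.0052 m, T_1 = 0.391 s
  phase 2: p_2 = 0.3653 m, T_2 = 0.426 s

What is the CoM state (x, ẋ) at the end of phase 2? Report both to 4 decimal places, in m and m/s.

phase 1: p=0.0052, T=0.391, ωT=1.387542, cosh=2.127340, sinh=1.877652; start (x,ẋ)=(-0.099300, 0.551900) → end (x,ẋ)=(0.074909, 0.477772)
phase 2: p=0.3653, T=0.426, ωT=1.511746, cosh=2.377583, sinh=2.157059; start (x,ẋ)=(0.074909, 0.477772) → end (x,ẋ)=(-0.034718, -1.086931)

x = -0.0347, ẋ = -1.0869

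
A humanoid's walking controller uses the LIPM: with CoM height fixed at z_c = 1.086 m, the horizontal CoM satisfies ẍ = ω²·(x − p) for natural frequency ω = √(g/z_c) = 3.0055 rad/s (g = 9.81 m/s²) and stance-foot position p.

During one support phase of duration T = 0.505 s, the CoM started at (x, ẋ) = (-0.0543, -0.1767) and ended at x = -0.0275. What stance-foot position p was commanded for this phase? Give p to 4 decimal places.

ωT = 3.0055·0.505 = 1.517778; cosh(ωT) = 2.390637, sinh(ωT) = 2.171438
x(T) = p + (x₀−p)·cosh(ωT) + (ẋ₀/ω)·sinh(ωT) ⇒ p·(1 − cosh) = x(T) − x₀·cosh − (ẋ₀/ω)·sinh
numerator   = -0.0275 − (-0.0543)·2.390637 − (-0.1767/3.0055)·2.171438 = 0.229975
denominator = 1 − 2.390637 = -1.390637
p = 0.229975 / -1.390637 = -0.1654

p = -0.1654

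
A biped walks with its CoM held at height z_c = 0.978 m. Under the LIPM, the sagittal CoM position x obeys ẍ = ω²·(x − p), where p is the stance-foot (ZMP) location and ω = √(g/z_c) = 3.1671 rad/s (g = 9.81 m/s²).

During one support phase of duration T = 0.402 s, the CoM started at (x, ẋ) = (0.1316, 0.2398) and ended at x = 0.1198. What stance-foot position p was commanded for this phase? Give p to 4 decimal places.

p = 0.2789

ωT = 3.1671·0.402 = 1.273174; cosh(ωT) = 1.926057, sinh(ωT) = 1.646116
x(T) = p + (x₀−p)·cosh(ωT) + (ẋ₀/ω)·sinh(ωT) ⇒ p·(1 − cosh) = x(T) − x₀·cosh − (ẋ₀/ω)·sinh
numerator   = 0.1198 − (0.1316)·1.926057 − (0.2398/3.1671)·1.646116 = -0.258306
denominator = 1 − 1.926057 = -0.926057
p = -0.258306 / -0.926057 = 0.2789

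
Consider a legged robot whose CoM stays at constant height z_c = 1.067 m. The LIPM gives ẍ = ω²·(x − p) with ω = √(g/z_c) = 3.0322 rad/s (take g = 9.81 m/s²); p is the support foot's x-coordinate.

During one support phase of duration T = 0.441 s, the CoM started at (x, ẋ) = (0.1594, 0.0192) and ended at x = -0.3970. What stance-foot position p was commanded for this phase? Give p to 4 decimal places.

ωT = 3.0322·0.441 = 1.337200; cosh(ωT) = 2.035473, sinh(ωT) = 1.772893
x(T) = p + (x₀−p)·cosh(ωT) + (ẋ₀/ω)·sinh(ωT) ⇒ p·(1 − cosh) = x(T) − x₀·cosh − (ẋ₀/ω)·sinh
numerator   = -0.3970 − (0.1594)·2.035473 − (0.0192/3.0322)·1.772893 = -0.732680
denominator = 1 − 2.035473 = -1.035473
p = -0.732680 / -1.035473 = 0.7076

p = 0.7076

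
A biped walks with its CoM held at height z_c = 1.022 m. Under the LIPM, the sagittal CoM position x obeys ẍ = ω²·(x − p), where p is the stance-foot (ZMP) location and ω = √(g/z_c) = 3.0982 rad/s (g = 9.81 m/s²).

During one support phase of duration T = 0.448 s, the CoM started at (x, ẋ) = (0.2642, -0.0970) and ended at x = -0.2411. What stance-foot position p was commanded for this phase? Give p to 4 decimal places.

p = 0.6600

ωT = 3.0982·0.448 = 1.387994; cosh(ωT) = 2.128189, sinh(ωT) = 1.878614
x(T) = p + (x₀−p)·cosh(ωT) + (ẋ₀/ω)·sinh(ωT) ⇒ p·(1 − cosh) = x(T) − x₀·cosh − (ẋ₀/ω)·sinh
numerator   = -0.2411 − (0.2642)·2.128189 − (-0.0970/3.0982)·1.878614 = -0.744551
denominator = 1 − 2.128189 = -1.128189
p = -0.744551 / -1.128189 = 0.6600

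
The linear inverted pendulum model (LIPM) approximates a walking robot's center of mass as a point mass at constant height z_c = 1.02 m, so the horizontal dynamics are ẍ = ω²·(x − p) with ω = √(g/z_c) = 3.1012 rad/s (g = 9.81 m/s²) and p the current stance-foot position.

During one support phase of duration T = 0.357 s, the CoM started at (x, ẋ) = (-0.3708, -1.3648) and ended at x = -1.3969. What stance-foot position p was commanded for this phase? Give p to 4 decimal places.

ωT = 3.1012·0.357 = 1.107128; cosh(ωT) = 1.678082, sinh(ωT) = 1.347575
x(T) = p + (x₀−p)·cosh(ωT) + (ẋ₀/ω)·sinh(ωT) ⇒ p·(1 − cosh) = x(T) − x₀·cosh − (ẋ₀/ω)·sinh
numerator   = -1.3969 − (-0.3708)·1.678082 − (-1.3648/3.1012)·1.347575 = -0.181616
denominator = 1 − 1.678082 = -0.678082
p = -0.181616 / -0.678082 = 0.2678

p = 0.2678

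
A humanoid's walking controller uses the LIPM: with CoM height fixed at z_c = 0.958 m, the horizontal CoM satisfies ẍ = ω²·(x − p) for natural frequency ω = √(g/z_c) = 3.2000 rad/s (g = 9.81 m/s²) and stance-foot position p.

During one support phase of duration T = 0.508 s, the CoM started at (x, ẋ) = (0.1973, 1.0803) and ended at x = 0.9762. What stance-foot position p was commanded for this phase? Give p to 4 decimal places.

ωT = 3.2000·0.508 = 1.625600; cosh(ωT) = 2.639130, sinh(ωT) = 2.442337
x(T) = p + (x₀−p)·cosh(ωT) + (ẋ₀/ω)·sinh(ωT) ⇒ p·(1 − cosh) = x(T) − x₀·cosh − (ẋ₀/ω)·sinh
numerator   = 0.9762 − (0.1973)·2.639130 − (1.0803/3.2000)·2.442337 = -0.369018
denominator = 1 − 2.639130 = -1.639130
p = -0.369018 / -1.639130 = 0.2251

p = 0.2251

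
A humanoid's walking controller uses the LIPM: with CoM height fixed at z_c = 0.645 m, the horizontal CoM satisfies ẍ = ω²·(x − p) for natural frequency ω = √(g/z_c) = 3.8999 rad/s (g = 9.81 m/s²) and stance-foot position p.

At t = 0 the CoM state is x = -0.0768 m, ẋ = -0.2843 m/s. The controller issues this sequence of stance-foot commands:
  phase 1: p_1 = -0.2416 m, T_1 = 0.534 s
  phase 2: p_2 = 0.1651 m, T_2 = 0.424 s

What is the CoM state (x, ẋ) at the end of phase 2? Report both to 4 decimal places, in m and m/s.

x = 0.9933, ẋ = 3.5113

phase 1: p=-0.2416, T=0.534, ωT=2.082547, cosh=4.074746, sinh=3.950133; start (x,ẋ)=(-0.076800, -0.284300) → end (x,ẋ)=(0.141956, 1.380314)
phase 2: p=0.1651, T=0.424, ωT=1.653558, cosh=2.708453, sinh=2.517085; start (x,ẋ)=(0.141956, 1.380314) → end (x,ẋ)=(0.993302, 3.511327)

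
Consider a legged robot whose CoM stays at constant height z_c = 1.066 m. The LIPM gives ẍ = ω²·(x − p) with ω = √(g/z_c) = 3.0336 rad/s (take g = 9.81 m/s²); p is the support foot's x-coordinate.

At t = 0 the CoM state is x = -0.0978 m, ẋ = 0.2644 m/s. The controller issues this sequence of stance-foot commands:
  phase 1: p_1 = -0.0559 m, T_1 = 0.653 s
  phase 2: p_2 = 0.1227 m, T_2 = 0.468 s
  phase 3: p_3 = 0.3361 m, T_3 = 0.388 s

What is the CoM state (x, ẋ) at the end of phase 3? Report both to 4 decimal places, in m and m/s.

x = 0.9528, ẋ = 2.1148

phase 1: p=-0.0559, T=0.653, ωT=1.980941, cosh=3.693750, sinh=3.555810; start (x,ẋ)=(-0.097800, 0.264400) → end (x,ẋ)=(0.099246, 0.524656)
phase 2: p=0.1227, T=0.468, ωT=1.419725, cosh=2.188881, sinh=1.947101; start (x,ẋ)=(0.099246, 0.524656) → end (x,ẋ)=(0.408110, 1.009875)
phase 3: p=0.3361, T=0.388, ωT=1.177037, cosh=1.776468, sinh=1.468277; start (x,ẋ)=(0.408110, 1.009875) → end (x,ẋ)=(0.952809, 2.114757)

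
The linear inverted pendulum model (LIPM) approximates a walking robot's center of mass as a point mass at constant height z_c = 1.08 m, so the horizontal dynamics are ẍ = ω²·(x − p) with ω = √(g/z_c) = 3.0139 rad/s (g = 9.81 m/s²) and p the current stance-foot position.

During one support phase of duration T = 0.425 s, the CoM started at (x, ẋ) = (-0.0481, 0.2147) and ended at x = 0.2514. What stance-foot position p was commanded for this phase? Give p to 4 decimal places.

ωT = 3.0139·0.425 = 1.280907; cosh(ωT) = 1.938845, sinh(ωT) = 1.661060
x(T) = p + (x₀−p)·cosh(ωT) + (ẋ₀/ω)·sinh(ωT) ⇒ p·(1 − cosh) = x(T) − x₀·cosh − (ẋ₀/ω)·sinh
numerator   = 0.2514 − (-0.0481)·1.938845 − (0.2147/3.0139)·1.661060 = 0.226330
denominator = 1 − 1.938845 = -0.938845
p = 0.226330 / -0.938845 = -0.2411

p = -0.2411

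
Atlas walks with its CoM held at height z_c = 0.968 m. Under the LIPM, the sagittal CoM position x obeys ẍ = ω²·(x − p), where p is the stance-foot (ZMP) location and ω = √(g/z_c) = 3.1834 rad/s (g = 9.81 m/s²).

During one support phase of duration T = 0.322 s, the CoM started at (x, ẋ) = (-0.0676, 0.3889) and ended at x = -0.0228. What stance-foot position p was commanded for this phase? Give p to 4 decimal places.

ωT = 3.1834·0.322 = 1.025055; cosh(ωT) = 1.573013, sinh(ωT) = 1.214236
x(T) = p + (x₀−p)·cosh(ωT) + (ẋ₀/ω)·sinh(ωT) ⇒ p·(1 − cosh) = x(T) − x₀·cosh − (ẋ₀/ω)·sinh
numerator   = -0.0228 − (-0.0676)·1.573013 − (0.3889/3.1834)·1.214236 = -0.064801
denominator = 1 − 1.573013 = -0.573013
p = -0.064801 / -0.573013 = 0.1131

p = 0.1131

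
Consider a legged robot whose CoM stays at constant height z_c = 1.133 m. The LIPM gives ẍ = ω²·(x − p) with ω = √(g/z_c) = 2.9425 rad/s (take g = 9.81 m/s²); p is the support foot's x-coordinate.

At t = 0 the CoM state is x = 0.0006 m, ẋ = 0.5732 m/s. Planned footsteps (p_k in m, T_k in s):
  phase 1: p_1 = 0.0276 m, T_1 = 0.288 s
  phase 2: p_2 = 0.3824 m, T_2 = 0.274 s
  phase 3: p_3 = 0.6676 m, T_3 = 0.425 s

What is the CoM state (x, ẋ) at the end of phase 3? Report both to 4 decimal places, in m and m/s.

phase 1: p=0.0276, T=0.288, ωT=0.847440, cosh=1.381088, sinh=0.952577; start (x,ẋ)=(0.000600, 0.573200) → end (x,ẋ)=(0.175873, 0.715960)
phase 2: p=0.3824, T=0.274, ωT=0.806245, cosh=1.343007, sinh=0.896476; start (x,ẋ)=(0.175873, 0.715960) → end (x,ẋ)=(0.323160, 0.416746)
phase 3: p=0.6676, T=0.425, ωT=1.250563, cosh=1.889325, sinh=1.602982; start (x,ẋ)=(0.323160, 0.416746) → end (x,ẋ)=(0.243871, -0.837276)

x = 0.2439, ẋ = -0.8373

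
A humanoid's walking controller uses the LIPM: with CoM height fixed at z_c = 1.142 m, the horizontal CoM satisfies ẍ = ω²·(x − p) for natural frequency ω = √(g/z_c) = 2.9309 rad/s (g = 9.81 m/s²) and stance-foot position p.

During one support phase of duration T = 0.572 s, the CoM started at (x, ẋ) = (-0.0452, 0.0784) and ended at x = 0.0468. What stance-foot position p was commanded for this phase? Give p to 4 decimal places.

ωT = 2.9309·0.572 = 1.676475; cosh(ωT) = 2.766853, sinh(ωT) = 2.579821
x(T) = p + (x₀−p)·cosh(ωT) + (ẋ₀/ω)·sinh(ωT) ⇒ p·(1 − cosh) = x(T) − x₀·cosh − (ẋ₀/ω)·sinh
numerator   = 0.0468 − (-0.0452)·2.766853 − (0.0784/2.9309)·2.579821 = 0.102853
denominator = 1 − 2.766853 = -1.766853
p = 0.102853 / -1.766853 = -0.0582

p = -0.0582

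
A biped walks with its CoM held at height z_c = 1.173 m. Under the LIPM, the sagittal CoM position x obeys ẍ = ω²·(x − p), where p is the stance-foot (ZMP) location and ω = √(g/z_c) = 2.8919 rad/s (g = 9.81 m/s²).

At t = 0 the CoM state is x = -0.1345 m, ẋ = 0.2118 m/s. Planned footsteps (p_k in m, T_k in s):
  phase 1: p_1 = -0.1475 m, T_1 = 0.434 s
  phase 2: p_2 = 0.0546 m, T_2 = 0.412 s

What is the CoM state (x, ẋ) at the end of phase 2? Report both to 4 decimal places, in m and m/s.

phase 1: p=-0.1475, T=0.434, ωT=1.255085, cosh=1.896593, sinh=1.611542; start (x,ẋ)=(-0.134500, 0.211800) → end (x,ẋ)=(-0.004817, 0.462284)
phase 2: p=0.0546, T=0.412, ωT=1.191463, cosh=1.797835, sinh=1.494058; start (x,ẋ)=(-0.004817, 0.462284) → end (x,ẋ)=(0.186611, 0.574391)

x = 0.1866, ẋ = 0.5744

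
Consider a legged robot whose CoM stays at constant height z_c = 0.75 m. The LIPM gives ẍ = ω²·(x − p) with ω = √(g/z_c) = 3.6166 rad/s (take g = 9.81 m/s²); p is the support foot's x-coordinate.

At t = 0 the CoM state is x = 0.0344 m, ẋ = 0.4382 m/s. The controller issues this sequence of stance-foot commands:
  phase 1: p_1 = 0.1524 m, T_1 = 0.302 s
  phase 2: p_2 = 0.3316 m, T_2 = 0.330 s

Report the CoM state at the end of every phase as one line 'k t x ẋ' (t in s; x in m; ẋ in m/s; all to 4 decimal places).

phase 1: p=0.1524, T=0.302, ωT=1.092213, cosh=1.658169, sinh=1.322695; start (x,ẋ)=(0.034400, 0.438200) → end (x,ẋ)=(0.116999, 0.162138)
phase 2: p=0.3316, T=0.330, ωT=1.193478, cosh=1.800849, sinh=1.497684; start (x,ẋ)=(0.116999, 0.162138) → end (x,ẋ)=(0.012279, -0.870409)

1 0.3020 0.1170 0.1621
2 0.6320 0.0123 -0.8704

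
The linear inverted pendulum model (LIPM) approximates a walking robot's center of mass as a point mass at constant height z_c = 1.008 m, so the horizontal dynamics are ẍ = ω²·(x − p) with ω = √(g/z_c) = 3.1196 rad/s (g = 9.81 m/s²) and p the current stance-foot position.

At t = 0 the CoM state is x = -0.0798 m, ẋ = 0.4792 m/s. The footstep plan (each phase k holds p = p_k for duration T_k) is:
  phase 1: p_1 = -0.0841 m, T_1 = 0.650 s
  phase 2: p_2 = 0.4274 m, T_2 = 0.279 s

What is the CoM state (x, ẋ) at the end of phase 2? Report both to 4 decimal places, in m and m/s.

x = 1.1377, ẋ = 2.9099

phase 1: p=-0.0841, T=0.650, ωT=2.027740, cosh=3.864265, sinh=3.732633; start (x,ẋ)=(-0.079800, 0.479200) → end (x,ẋ)=(0.505884, 1.901827)
phase 2: p=0.4274, T=0.279, ωT=0.870368, cosh=1.403294, sinh=0.984497; start (x,ẋ)=(0.505884, 1.901827) → end (x,ẋ)=(1.137722, 2.909864)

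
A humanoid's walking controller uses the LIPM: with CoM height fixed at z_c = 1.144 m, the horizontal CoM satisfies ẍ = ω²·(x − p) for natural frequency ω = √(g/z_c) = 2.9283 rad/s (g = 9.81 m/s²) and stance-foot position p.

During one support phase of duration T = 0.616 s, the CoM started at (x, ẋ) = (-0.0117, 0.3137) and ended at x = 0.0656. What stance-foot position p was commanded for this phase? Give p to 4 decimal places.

ωT = 2.9283·0.616 = 1.803833; cosh(ωT) = 3.118773, sinh(ωT) = 2.954106
x(T) = p + (x₀−p)·cosh(ωT) + (ẋ₀/ω)·sinh(ωT) ⇒ p·(1 − cosh) = x(T) − x₀·cosh − (ẋ₀/ω)·sinh
numerator   = 0.0656 − (-0.0117)·3.118773 − (0.3137/2.9283)·2.954106 = -0.214375
denominator = 1 − 3.118773 = -2.118773
p = -0.214375 / -2.118773 = 0.1012

p = 0.1012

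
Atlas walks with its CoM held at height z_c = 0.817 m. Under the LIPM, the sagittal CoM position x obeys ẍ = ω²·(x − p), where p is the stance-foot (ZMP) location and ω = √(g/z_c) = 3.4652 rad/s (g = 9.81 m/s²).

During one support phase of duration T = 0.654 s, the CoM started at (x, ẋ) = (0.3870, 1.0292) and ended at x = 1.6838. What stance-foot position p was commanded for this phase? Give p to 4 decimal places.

ωT = 3.4652·0.654 = 2.266241; cosh(ωT) = 4.873392, sinh(ωT) = 4.769691
x(T) = p + (x₀−p)·cosh(ωT) + (ẋ₀/ω)·sinh(ωT) ⇒ p·(1 − cosh) = x(T) − x₀·cosh − (ẋ₀/ω)·sinh
numerator   = 1.6838 − (0.3870)·4.873392 − (1.0292/3.4652)·4.769691 = -1.618850
denominator = 1 − 4.873392 = -3.873392
p = -1.618850 / -3.873392 = 0.4179

p = 0.4179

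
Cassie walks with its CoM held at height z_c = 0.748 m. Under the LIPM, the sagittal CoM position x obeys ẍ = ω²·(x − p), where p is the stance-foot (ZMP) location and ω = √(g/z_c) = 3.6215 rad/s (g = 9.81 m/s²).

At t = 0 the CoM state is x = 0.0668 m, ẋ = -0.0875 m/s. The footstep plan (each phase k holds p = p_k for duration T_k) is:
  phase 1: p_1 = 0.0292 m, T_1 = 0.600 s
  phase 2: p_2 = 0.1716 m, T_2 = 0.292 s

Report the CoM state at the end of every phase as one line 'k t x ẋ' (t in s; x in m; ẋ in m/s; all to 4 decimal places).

phase 1: p=0.0292, T=0.600, ωT=2.172900, cosh=4.448783, sinh=4.334936; start (x,ẋ)=(0.066800, -0.087500) → end (x,ẋ)=(0.091737, 0.201013)
phase 2: p=0.1716, T=0.292, ωT=1.057478, cosh=1.613216, sinh=1.265885; start (x,ẋ)=(0.091737, 0.201013) → end (x,ẋ)=(0.113027, -0.041848)

1 0.6000 0.0917 0.2010
2 0.8920 0.1130 -0.0418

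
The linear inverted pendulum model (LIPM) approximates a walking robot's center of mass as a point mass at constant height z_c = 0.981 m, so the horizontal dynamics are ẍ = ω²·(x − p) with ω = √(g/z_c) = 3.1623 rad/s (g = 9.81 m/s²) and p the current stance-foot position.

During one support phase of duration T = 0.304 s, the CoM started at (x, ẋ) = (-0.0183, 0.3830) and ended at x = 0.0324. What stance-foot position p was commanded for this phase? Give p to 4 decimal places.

p = 0.1511

ωT = 3.1623·0.304 = 0.961339; cosh(ωT) = 1.498788, sinh(ωT) = 1.116408
x(T) = p + (x₀−p)·cosh(ωT) + (ẋ₀/ω)·sinh(ωT) ⇒ p·(1 − cosh) = x(T) − x₀·cosh − (ẋ₀/ω)·sinh
numerator   = 0.0324 − (-0.0183)·1.498788 − (0.3830/3.1623)·1.116408 = -0.075385
denominator = 1 − 1.498788 = -0.498788
p = -0.075385 / -0.498788 = 0.1511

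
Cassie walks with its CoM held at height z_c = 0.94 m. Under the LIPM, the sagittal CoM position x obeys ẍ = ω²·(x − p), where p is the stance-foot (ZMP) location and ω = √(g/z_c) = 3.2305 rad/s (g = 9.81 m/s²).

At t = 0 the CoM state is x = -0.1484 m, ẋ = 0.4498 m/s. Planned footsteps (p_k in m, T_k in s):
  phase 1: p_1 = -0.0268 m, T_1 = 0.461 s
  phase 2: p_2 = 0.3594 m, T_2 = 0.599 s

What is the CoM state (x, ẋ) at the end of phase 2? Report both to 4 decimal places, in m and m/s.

x = -0.7391, ẋ = -3.3412

phase 1: p=-0.0268, T=0.461, ωT=1.489261, cosh=2.329677, sinh=2.104138; start (x,ẋ)=(-0.148400, 0.449800) → end (x,ẋ)=(-0.017118, 0.221323)
phase 2: p=0.3594, T=0.599, ωT=1.935069, cosh=3.534470, sinh=3.390056; start (x,ẋ)=(-0.017118, 0.221323) → end (x,ẋ)=(-0.739138, -3.341209)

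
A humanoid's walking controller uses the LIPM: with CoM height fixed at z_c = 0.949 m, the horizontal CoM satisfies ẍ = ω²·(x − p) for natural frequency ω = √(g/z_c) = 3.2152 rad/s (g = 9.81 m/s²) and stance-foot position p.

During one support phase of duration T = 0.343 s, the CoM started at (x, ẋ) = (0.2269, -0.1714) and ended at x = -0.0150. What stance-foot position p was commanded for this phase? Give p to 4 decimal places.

p = 0.4804

ωT = 3.2152·0.343 = 1.102814; cosh(ωT) = 1.672283, sinh(ωT) = 1.340347
x(T) = p + (x₀−p)·cosh(ωT) + (ẋ₀/ω)·sinh(ωT) ⇒ p·(1 − cosh) = x(T) − x₀·cosh − (ẋ₀/ω)·sinh
numerator   = -0.0150 − (0.2269)·1.672283 − (-0.1714/3.2152)·1.340347 = -0.322988
denominator = 1 − 1.672283 = -0.672283
p = -0.322988 / -0.672283 = 0.4804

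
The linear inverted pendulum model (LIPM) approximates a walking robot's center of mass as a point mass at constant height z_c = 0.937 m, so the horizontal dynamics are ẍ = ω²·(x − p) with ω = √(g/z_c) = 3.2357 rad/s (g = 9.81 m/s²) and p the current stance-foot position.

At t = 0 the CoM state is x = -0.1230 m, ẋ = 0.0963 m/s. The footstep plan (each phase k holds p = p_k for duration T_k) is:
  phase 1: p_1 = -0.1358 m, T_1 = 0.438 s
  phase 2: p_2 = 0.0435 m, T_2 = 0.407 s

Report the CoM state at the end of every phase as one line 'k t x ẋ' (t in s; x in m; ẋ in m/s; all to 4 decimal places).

1 0.4380 -0.0501 0.2907
2 0.8450 0.0120 0.0572

phase 1: p=-0.1358, T=0.438, ωT=1.417237, cosh=2.184043, sinh=1.941660; start (x,ẋ)=(-0.123000, 0.096300) → end (x,ẋ)=(-0.050057, 0.290741)
phase 2: p=0.0435, T=0.407, ωT=1.316930, cosh=1.999952, sinh=1.731995; start (x,ẋ)=(-0.050057, 0.290741) → end (x,ẋ)=(0.012017, 0.057154)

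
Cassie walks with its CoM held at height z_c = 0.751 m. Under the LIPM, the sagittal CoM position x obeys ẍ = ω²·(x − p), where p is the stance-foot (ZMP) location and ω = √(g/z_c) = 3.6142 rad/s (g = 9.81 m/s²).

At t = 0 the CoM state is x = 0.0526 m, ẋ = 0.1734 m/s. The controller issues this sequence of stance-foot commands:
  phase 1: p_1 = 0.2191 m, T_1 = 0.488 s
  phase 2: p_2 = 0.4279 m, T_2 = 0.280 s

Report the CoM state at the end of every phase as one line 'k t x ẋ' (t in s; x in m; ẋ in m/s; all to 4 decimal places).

phase 1: p=0.2191, T=0.488, ωT=1.763730, cosh=3.002780, sinh=2.831376; start (x,ẋ)=(0.052600, 0.173400) → end (x,ẋ)=(-0.145021, -1.183139)
phase 2: p=0.4279, T=0.280, ωT=1.011976, cosh=1.557266, sinh=1.193766; start (x,ẋ)=(-0.145021, -1.183139) → end (x,ẋ)=(-0.855079, -4.314333)

1 0.4880 -0.1450 -1.1831
2 0.7680 -0.8551 -4.3143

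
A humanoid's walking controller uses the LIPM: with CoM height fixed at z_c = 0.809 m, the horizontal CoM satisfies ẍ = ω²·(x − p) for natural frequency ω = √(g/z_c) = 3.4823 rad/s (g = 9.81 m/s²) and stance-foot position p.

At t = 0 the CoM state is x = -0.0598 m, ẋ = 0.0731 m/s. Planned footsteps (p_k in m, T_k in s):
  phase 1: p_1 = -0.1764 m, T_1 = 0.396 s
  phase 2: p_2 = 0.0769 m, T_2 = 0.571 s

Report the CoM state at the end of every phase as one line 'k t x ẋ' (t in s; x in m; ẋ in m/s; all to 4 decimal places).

phase 1: p=-0.1764, T=0.396, ωT=1.378991, cosh=2.111362, sinh=1.859530; start (x,ẋ)=(-0.059800, 0.073100) → end (x,ẋ)=(0.108820, 0.909377)
phase 2: p=0.0769, T=0.571, ωT=1.988393, cosh=3.720352, sinh=3.583437; start (x,ẋ)=(0.108820, 0.909377) → end (x,ẋ)=(1.131441, 3.781518)

1 0.3960 0.1088 0.9094
2 0.9670 1.1314 3.7815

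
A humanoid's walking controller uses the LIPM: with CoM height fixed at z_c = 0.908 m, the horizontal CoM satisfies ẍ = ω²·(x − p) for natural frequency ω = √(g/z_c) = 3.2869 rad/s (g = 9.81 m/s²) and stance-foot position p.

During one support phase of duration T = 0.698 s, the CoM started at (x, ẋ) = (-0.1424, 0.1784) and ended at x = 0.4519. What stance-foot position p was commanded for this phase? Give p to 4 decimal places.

ωT = 3.2869·0.698 = 2.294256; cosh(ωT) = 5.008947, sinh(ωT) = 4.908110
x(T) = p + (x₀−p)·cosh(ωT) + (ẋ₀/ω)·sinh(ωT) ⇒ p·(1 − cosh) = x(T) − x₀·cosh − (ẋ₀/ω)·sinh
numerator   = 0.4519 − (-0.1424)·5.008947 − (0.1784/3.2869)·4.908110 = 0.898781
denominator = 1 − 5.008947 = -4.008947
p = 0.898781 / -4.008947 = -0.2242

p = -0.2242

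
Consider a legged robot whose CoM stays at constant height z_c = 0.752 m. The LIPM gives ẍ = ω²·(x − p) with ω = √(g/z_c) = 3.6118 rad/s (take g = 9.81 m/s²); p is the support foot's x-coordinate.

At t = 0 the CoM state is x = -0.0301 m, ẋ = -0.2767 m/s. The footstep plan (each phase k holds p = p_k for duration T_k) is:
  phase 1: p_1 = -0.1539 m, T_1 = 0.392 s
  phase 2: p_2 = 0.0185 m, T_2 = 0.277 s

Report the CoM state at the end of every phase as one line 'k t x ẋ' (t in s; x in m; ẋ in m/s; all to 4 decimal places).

1 0.3920 -0.0324 0.2633
2 0.6690 0.0257 0.1903

phase 1: p=-0.1539, T=0.392, ωT=1.415826, cosh=2.181306, sinh=1.938581; start (x,ẋ)=(-0.030100, -0.276700) → end (x,ẋ)=(-0.032369, 0.263251)
phase 2: p=0.0185, T=0.277, ωT=1.000469, cosh=1.543632, sinh=1.175924; start (x,ẋ)=(-0.032369, 0.263251) → end (x,ẋ)=(0.025686, 0.190312)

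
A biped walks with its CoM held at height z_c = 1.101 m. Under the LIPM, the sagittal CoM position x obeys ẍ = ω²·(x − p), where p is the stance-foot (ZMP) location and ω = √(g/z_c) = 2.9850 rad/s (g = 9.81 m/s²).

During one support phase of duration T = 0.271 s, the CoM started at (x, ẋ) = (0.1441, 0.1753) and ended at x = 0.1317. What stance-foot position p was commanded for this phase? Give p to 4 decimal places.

p = 0.3330

ωT = 2.9850·0.271 = 0.808935; cosh(ωT) = 1.345424, sinh(ωT) = 0.900092
x(T) = p + (x₀−p)·cosh(ωT) + (ẋ₀/ω)·sinh(ωT) ⇒ p·(1 − cosh) = x(T) − x₀·cosh − (ẋ₀/ω)·sinh
numerator   = 0.1317 − (0.1441)·1.345424 − (0.1753/2.9850)·0.900092 = -0.115035
denominator = 1 − 1.345424 = -0.345424
p = -0.115035 / -0.345424 = 0.3330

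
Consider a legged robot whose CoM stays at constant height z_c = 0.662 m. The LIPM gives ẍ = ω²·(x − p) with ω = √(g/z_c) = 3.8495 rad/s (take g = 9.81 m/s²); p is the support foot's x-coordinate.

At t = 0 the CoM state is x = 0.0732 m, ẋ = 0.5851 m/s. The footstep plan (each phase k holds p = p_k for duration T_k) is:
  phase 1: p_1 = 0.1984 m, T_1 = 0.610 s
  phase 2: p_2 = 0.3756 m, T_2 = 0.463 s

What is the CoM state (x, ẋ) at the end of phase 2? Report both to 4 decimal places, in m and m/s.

x = 0.6653, ẋ = 1.2470

phase 1: p=0.1984, T=0.610, ωT=2.348195, cosh=5.281101, sinh=5.185559; start (x,ẋ)=(0.073200, 0.585100) → end (x,ẋ)=(0.325379, 0.590753)
phase 2: p=0.3756, T=0.463, ωT=1.782319, cosh=3.055934, sinh=2.887687; start (x,ẋ)=(0.325379, 0.590753) → end (x,ẋ)=(0.665279, 1.247038)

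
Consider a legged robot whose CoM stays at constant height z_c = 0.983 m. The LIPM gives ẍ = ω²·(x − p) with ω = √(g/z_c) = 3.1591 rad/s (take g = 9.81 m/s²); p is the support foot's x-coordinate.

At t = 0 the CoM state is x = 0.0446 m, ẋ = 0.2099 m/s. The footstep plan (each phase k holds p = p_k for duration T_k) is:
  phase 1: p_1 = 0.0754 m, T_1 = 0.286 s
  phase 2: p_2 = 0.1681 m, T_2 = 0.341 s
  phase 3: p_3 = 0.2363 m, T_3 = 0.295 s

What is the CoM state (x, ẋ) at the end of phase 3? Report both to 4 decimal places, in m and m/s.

phase 1: p=0.0754, T=0.286, ωT=0.903503, cosh=1.436691, sinh=1.031543; start (x,ẋ)=(0.044600, 0.209900) → end (x,ẋ)=(0.099689, 0.201192)
phase 2: p=0.1681, T=0.341, ωT=1.077253, cosh=1.638566, sinh=1.298036; start (x,ẋ)=(0.099689, 0.201192) → end (x,ẋ)=(0.138671, 0.049137)
phase 3: p=0.2363, T=0.295, ωT=0.931934, cosh=1.466604, sinh=1.072813; start (x,ẋ)=(0.138671, 0.049137) → end (x,ẋ)=(0.109803, -0.258812)

x = 0.1098, ẋ = -0.2588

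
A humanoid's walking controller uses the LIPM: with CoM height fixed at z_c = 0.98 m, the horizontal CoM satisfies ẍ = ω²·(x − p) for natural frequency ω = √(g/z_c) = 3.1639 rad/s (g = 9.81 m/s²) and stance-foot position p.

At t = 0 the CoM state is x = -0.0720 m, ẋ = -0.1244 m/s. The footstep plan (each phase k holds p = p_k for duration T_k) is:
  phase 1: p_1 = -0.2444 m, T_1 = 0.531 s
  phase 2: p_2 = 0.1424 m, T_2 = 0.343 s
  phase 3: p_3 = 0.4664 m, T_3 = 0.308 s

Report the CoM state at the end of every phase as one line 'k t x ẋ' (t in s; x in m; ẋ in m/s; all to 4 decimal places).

phase 1: p=-0.2444, T=0.531, ωT=1.680031, cosh=2.776045, sinh=2.589677; start (x,ẋ)=(-0.072000, -0.124400) → end (x,ẋ)=(0.132368, 1.067216)
phase 2: p=0.1424, T=0.343, ωT=1.085218, cosh=1.648956, sinh=1.311128; start (x,ẋ)=(0.132368, 1.067216) → end (x,ẋ)=(0.568114, 1.718175)
phase 3: p=0.4664, T=0.308, ωT=0.974481, cosh=1.513590, sinh=1.136202; start (x,ẋ)=(0.568114, 1.718175) → end (x,ẋ)=(1.237375, 2.966258)

1 0.5310 0.1324 1.0672
2 0.8740 0.5681 1.7182
3 1.1820 1.2374 2.9663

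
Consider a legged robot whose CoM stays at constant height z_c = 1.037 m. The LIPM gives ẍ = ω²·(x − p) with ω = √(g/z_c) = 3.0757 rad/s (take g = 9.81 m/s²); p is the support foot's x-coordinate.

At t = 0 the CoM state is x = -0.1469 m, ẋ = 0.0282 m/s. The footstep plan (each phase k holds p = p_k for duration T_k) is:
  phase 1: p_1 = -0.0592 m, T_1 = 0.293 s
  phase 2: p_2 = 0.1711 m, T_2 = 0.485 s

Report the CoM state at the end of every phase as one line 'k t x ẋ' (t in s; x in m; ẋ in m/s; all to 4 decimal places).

phase 1: p=-0.0592, T=0.293, ωT=0.901180, cosh=1.434299, sinh=1.028209; start (x,ẋ)=(-0.146900, 0.028200) → end (x,ẋ)=(-0.175561, -0.236901)
phase 2: p=0.1711, T=0.485, ωT=1.491714, cosh=2.334848, sinh=2.109861; start (x,ẋ)=(-0.175561, -0.236901) → end (x,ẋ)=(-0.800809, -2.802713)

1 0.2930 -0.1756 -0.2369
2 0.7780 -0.8008 -2.8027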